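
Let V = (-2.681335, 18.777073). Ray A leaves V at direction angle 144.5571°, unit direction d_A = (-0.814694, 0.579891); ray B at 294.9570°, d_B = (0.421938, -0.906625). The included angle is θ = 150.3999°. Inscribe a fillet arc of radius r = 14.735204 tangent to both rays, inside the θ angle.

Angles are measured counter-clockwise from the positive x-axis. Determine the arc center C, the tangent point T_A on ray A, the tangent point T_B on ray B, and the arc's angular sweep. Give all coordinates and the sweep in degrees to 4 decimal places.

center=(-14.3979,9.0300) T_A=(-5.8531,21.0347) T_B=(-1.0386,15.2474) sweep=29.6001

bisector direction at 219.7571° = (-0.768763,-0.639534)
center distance |VC| = r/sin(θ/2) = 14.735204/sin(75.2000°) = 15.240847
C = V + |VC|·bis = (-14.3979,9.0300)
T_A = V + ((C−V)·d_A)·d_A = V + 3.8932·d_A = (-5.8531,21.0347)
T_B = V + ((C−V)·d_B)·d_B = V + 3.8932·d_B = (-1.0386,15.2474)
sweep = 180° − θ = 29.6001°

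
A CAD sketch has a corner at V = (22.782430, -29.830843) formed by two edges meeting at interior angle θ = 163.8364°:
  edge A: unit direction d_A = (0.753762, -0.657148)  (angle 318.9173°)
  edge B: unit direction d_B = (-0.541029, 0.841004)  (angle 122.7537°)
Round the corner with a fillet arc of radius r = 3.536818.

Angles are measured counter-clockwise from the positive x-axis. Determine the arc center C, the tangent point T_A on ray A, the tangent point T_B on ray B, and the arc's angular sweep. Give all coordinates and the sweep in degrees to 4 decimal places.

center=(25.4852,-27.4950) T_A=(23.1610,-30.1609) T_B=(22.5107,-29.4085) sweep=16.1636

bisector direction at 40.8355° = (0.756590,0.653890)
center distance |VC| = r/sin(θ/2) = 3.536818/sin(81.9182°) = 3.572297
C = V + |VC|·bis = (25.4852,-27.4950)
T_A = V + ((C−V)·d_A)·d_A = V + 0.5022·d_A = (23.1610,-30.1609)
T_B = V + ((C−V)·d_B)·d_B = V + 0.5022·d_B = (22.5107,-29.4085)
sweep = 180° − θ = 16.1636°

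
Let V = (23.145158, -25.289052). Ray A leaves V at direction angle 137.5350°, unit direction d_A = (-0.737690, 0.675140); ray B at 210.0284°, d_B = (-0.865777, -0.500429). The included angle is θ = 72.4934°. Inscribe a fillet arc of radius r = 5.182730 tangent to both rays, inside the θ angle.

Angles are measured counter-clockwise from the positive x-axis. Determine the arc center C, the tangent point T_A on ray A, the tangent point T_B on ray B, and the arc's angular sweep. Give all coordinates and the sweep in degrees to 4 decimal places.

center=(14.4312,-24.3396) T_A=(17.9303,-20.5164) T_B=(17.0248,-28.8267) sweep=107.5066

bisector direction at 173.7817° = (-0.994116,0.108317)
center distance |VC| = r/sin(θ/2) = 5.182730/sin(36.2467°) = 8.765521
C = V + |VC|·bis = (14.4312,-24.3396)
T_A = V + ((C−V)·d_A)·d_A = V + 7.0692·d_A = (17.9303,-20.5164)
T_B = V + ((C−V)·d_B)·d_B = V + 7.0692·d_B = (17.0248,-28.8267)
sweep = 180° − θ = 107.5066°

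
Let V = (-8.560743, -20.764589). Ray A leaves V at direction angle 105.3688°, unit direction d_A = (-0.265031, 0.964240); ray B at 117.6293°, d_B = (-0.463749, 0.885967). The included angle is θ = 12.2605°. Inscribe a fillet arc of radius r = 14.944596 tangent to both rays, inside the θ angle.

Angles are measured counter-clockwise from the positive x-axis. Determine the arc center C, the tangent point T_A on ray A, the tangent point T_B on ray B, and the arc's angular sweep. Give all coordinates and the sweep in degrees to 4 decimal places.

bisector direction at 111.4990° = (-0.366486,0.930424)
center distance |VC| = r/sin(θ/2) = 14.944596/sin(6.1303°) = 139.945050
C = V + |VC|·bis = (-59.8486,109.4436)
T_A = V + ((C−V)·d_A)·d_A = V + 139.1448·d_A = (-45.4384,113.4044)
T_B = V + ((C−V)·d_B)·d_B = V + 139.1448·d_B = (-73.0890,102.5131)
sweep = 180° − θ = 167.7395°

center=(-59.8486,109.4436) T_A=(-45.4384,113.4044) T_B=(-73.0890,102.5131) sweep=167.7395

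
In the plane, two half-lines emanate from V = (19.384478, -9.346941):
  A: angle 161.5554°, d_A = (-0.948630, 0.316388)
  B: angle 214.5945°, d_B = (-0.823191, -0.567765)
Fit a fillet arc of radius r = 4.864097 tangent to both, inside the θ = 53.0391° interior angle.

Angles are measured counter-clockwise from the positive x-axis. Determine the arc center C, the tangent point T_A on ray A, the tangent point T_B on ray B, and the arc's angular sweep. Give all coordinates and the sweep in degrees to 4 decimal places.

center=(8.5987,-10.8772) T_A=(10.1377,-6.2629) T_B=(11.3604,-14.8812) sweep=126.9609

bisector direction at 188.0750° = (-0.990085,-0.140468)
center distance |VC| = r/sin(θ/2) = 4.864097/sin(26.5195°) = 10.893757
C = V + |VC|·bis = (8.5987,-10.8772)
T_A = V + ((C−V)·d_A)·d_A = V + 9.7475·d_A = (10.1377,-6.2629)
T_B = V + ((C−V)·d_B)·d_B = V + 9.7475·d_B = (11.3604,-14.8812)
sweep = 180° − θ = 126.9609°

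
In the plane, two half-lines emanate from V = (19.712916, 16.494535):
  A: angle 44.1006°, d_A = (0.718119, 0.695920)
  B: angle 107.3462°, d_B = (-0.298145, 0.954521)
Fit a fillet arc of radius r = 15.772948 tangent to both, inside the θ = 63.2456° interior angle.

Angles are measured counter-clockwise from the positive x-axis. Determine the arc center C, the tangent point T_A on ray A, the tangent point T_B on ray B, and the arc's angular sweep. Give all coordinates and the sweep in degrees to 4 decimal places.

center=(27.1313,45.6479) T_A=(38.1080,34.3210) T_B=(12.0757,40.9453) sweep=116.7544

bisector direction at 75.7234° = (0.246603,0.969117)
center distance |VC| = r/sin(θ/2) = 15.772948/sin(31.6228°) = 30.082400
C = V + |VC|·bis = (27.1313,45.6479)
T_A = V + ((C−V)·d_A)·d_A = V + 25.6157·d_A = (38.1080,34.3210)
T_B = V + ((C−V)·d_B)·d_B = V + 25.6157·d_B = (12.0757,40.9453)
sweep = 180° − θ = 116.7544°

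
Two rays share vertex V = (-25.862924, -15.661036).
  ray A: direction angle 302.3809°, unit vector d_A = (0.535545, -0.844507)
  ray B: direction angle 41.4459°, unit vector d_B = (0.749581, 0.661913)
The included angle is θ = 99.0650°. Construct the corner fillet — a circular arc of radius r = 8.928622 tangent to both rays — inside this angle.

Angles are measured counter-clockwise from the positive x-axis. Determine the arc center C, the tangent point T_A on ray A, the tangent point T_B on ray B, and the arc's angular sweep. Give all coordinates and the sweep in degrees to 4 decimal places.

bisector direction at 351.9134° = (0.990057,-0.140670)
center distance |VC| = r/sin(θ/2) = 8.928622/sin(49.5325°) = 11.736231
C = V + |VC|·bis = (-14.2434,-17.3120)
T_A = V + ((C−V)·d_A)·d_A = V + 7.6170·d_A = (-21.7837,-22.0936)
T_B = V + ((C−V)·d_B)·d_B = V + 7.6170·d_B = (-20.1534,-10.6192)
sweep = 180° − θ = 80.9350°

center=(-14.2434,-17.3120) T_A=(-21.7837,-22.0936) T_B=(-20.1534,-10.6192) sweep=80.9350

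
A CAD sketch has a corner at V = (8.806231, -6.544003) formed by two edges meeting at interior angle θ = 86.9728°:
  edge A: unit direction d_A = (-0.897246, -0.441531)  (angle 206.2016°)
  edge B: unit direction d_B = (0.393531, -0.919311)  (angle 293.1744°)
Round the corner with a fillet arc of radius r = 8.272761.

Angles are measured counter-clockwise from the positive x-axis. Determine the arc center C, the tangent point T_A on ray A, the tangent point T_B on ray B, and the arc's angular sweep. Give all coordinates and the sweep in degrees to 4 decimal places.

center=(4.6333,-17.8177) T_A=(0.9806,-10.3950) T_B=(12.2385,-14.5621) sweep=93.0272

bisector direction at 249.6880° = (-0.347132,-0.937816)
center distance |VC| = r/sin(θ/2) = 8.272761/sin(43.4864°) = 12.021175
C = V + |VC|·bis = (4.6333,-17.8177)
T_A = V + ((C−V)·d_A)·d_A = V + 8.7218·d_A = (0.9806,-10.3950)
T_B = V + ((C−V)·d_B)·d_B = V + 8.7218·d_B = (12.2385,-14.5621)
sweep = 180° − θ = 93.0272°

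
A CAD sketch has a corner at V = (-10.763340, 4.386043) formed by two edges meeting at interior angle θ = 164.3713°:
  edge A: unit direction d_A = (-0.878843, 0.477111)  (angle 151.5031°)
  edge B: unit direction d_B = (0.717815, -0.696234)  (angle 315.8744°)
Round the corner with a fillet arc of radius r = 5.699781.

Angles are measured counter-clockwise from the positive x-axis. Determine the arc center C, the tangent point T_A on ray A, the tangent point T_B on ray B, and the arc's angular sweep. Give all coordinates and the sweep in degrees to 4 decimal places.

center=(-14.1702,-0.2500) T_A=(-11.4508,4.7593) T_B=(-10.2018,3.8414) sweep=15.6287

bisector direction at 233.6887° = (-0.592171,-0.805812)
center distance |VC| = r/sin(θ/2) = 5.699781/sin(82.1856°) = 5.753206
C = V + |VC|·bis = (-14.1702,-0.2500)
T_A = V + ((C−V)·d_A)·d_A = V + 0.7822·d_A = (-11.4508,4.7593)
T_B = V + ((C−V)·d_B)·d_B = V + 0.7822·d_B = (-10.2018,3.8414)
sweep = 180° − θ = 15.6287°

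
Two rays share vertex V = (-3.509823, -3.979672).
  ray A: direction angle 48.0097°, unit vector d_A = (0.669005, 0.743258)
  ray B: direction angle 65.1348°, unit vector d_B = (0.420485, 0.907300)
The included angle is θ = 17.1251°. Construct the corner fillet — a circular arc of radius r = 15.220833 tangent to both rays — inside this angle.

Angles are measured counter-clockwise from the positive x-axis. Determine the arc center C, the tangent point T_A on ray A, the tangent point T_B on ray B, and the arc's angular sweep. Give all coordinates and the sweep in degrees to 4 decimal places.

bisector direction at 56.5723° = (0.550885,0.834581)
center distance |VC| = r/sin(θ/2) = 15.220833/sin(8.5625°) = 102.229375
C = V + |VC|·bis = (52.8068,81.3390)
T_A = V + ((C−V)·d_A)·d_A = V + 101.0899·d_A = (64.1198,71.1562)
T_B = V + ((C−V)·d_B)·d_B = V + 101.0899·d_B = (38.9970,87.7392)
sweep = 180° − θ = 162.8749°

center=(52.8068,81.3390) T_A=(64.1198,71.1562) T_B=(38.9970,87.7392) sweep=162.8749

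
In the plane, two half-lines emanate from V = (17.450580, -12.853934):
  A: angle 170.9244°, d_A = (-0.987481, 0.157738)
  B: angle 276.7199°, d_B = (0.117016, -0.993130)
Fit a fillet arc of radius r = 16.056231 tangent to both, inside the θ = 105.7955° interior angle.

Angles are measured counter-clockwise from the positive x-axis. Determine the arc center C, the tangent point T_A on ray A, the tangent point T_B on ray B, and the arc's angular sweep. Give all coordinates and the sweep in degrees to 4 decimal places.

bisector direction at 223.8221° = (-0.721493,-0.692422)
center distance |VC| = r/sin(θ/2) = 16.056231/sin(52.8978°) = 20.131684
C = V + |VC|·bis = (2.9257,-26.7936)
T_A = V + ((C−V)·d_A)·d_A = V + 12.1442·d_A = (5.4584,-10.9383)
T_B = V + ((C−V)·d_B)·d_B = V + 12.1442·d_B = (18.8716,-24.9147)
sweep = 180° − θ = 74.2045°

center=(2.9257,-26.7936) T_A=(5.4584,-10.9383) T_B=(18.8716,-24.9147) sweep=74.2045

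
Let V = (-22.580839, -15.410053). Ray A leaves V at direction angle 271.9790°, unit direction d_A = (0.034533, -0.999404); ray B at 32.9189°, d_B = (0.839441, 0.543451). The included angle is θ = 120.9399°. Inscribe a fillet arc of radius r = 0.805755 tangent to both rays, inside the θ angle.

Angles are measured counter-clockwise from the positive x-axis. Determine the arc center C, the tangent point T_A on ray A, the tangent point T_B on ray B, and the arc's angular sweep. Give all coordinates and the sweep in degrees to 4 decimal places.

center=(-21.7598,-15.8384) T_A=(-22.5651,-15.8662) T_B=(-22.1977,-15.1620) sweep=59.0601

bisector direction at 332.4490° = (0.886599,-0.462539)
center distance |VC| = r/sin(θ/2) = 0.805755/sin(60.4699°) = 0.926052
C = V + |VC|·bis = (-21.7598,-15.8384)
T_A = V + ((C−V)·d_A)·d_A = V + 0.4564·d_A = (-22.5651,-15.8662)
T_B = V + ((C−V)·d_B)·d_B = V + 0.4564·d_B = (-22.1977,-15.1620)
sweep = 180° − θ = 59.0601°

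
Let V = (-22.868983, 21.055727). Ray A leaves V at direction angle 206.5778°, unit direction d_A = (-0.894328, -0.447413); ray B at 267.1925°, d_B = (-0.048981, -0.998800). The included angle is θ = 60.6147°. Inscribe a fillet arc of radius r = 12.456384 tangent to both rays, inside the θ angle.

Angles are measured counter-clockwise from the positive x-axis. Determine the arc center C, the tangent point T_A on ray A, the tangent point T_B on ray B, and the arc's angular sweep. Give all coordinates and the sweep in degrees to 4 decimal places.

center=(-36.3542,0.3812) T_A=(-41.9273,11.5212) T_B=(-23.9128,-0.2290) sweep=119.3853

bisector direction at 236.8851° = (-0.546319,-0.837577)
center distance |VC| = r/sin(θ/2) = 12.456384/sin(30.3073°) = 24.683783
C = V + |VC|·bis = (-36.3542,0.3812)
T_A = V + ((C−V)·d_A)·d_A = V + 21.3103·d_A = (-41.9273,11.5212)
T_B = V + ((C−V)·d_B)·d_B = V + 21.3103·d_B = (-23.9128,-0.2290)
sweep = 180° − θ = 119.3853°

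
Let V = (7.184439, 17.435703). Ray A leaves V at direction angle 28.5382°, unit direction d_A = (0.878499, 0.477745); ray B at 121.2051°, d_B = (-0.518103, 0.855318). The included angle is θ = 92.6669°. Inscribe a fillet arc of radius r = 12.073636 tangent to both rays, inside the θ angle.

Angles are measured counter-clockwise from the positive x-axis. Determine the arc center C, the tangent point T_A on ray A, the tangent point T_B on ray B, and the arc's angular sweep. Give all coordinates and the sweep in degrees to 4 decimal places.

bisector direction at 74.8717° = (0.260982,0.965344)
center distance |VC| = r/sin(θ/2) = 12.073636/sin(46.3334°) = 16.690808
C = V + |VC|·bis = (11.5404,33.5481)
T_A = V + ((C−V)·d_A)·d_A = V + 11.5243·d_A = (17.3086,22.9414)
T_B = V + ((C−V)·d_B)·d_B = V + 11.5243·d_B = (1.2136,27.2927)
sweep = 180° − θ = 87.3331°

center=(11.5404,33.5481) T_A=(17.3086,22.9414) T_B=(1.2136,27.2927) sweep=87.3331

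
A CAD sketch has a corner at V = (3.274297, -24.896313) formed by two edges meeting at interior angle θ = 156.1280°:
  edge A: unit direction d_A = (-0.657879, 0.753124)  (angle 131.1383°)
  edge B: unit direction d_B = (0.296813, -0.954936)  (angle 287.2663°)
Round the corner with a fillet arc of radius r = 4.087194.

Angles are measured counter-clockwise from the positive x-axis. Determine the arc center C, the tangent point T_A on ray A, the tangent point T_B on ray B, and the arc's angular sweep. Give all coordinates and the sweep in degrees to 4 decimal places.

bisector direction at 209.2023° = (-0.872902,-0.487895)
center distance |VC| = r/sin(θ/2) = 4.087194/sin(78.0640°) = 4.177515
C = V + |VC|·bis = (-0.3723,-26.9345)
T_A = V + ((C−V)·d_A)·d_A = V + 0.8640·d_A = (2.7059,-24.2456)
T_B = V + ((C−V)·d_B)·d_B = V + 0.8640·d_B = (3.5307,-25.7214)
sweep = 180° − θ = 23.8720°

center=(-0.3723,-26.9345) T_A=(2.7059,-24.2456) T_B=(3.5307,-25.7214) sweep=23.8720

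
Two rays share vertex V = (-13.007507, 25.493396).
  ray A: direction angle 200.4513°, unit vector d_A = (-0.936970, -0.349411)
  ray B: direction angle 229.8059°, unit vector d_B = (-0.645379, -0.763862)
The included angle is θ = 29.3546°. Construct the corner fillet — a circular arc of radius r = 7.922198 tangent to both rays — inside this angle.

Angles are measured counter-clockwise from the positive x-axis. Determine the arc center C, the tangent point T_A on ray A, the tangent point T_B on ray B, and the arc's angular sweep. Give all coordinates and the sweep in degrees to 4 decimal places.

center=(-38.5794,7.5021) T_A=(-41.3475,14.9250) T_B=(-32.5279,2.3893) sweep=150.6454

bisector direction at 215.1286° = (-0.817863,-0.575414)
center distance |VC| = r/sin(θ/2) = 7.922198/sin(14.6773°) = 31.266728
C = V + |VC|·bis = (-38.5794,7.5021)
T_A = V + ((C−V)·d_A)·d_A = V + 30.2464·d_A = (-41.3475,14.9250)
T_B = V + ((C−V)·d_B)·d_B = V + 30.2464·d_B = (-32.5279,2.3893)
sweep = 180° − θ = 150.6454°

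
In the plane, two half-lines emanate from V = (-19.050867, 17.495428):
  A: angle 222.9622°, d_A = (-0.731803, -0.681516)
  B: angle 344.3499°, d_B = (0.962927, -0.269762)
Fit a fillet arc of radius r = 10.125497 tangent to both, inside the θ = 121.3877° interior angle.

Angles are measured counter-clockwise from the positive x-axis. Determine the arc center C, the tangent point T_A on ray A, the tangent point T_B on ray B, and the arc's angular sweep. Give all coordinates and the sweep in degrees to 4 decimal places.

bisector direction at 283.6560° = (0.236093,-0.971731)
center distance |VC| = r/sin(θ/2) = 10.125497/sin(60.6938°) = 11.611586
C = V + |VC|·bis = (-16.3095,6.2121)
T_A = V + ((C−V)·d_A)·d_A = V + 5.6836·d_A = (-23.2101,13.6220)
T_B = V + ((C−V)·d_B)·d_B = V + 5.6836·d_B = (-13.5780,15.9622)
sweep = 180° − θ = 58.6123°

center=(-16.3095,6.2121) T_A=(-23.2101,13.6220) T_B=(-13.5780,15.9622) sweep=58.6123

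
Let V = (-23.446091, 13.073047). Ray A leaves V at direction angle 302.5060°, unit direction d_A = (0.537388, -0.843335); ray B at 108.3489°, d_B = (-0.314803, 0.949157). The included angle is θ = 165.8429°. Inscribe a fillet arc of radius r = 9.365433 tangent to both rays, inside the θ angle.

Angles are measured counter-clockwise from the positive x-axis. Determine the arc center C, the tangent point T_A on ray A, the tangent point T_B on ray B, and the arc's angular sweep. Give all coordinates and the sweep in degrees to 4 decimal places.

bisector direction at 25.4274° = (0.903130,0.429368)
center distance |VC| = r/sin(θ/2) = 9.365433/sin(82.9214°) = 9.437363
C = V + |VC|·bis = (-14.9229,17.1251)
T_A = V + ((C−V)·d_A)·d_A = V + 1.1630·d_A = (-22.8211,12.0923)
T_B = V + ((C−V)·d_B)·d_B = V + 1.1630·d_B = (-23.8122,14.1769)
sweep = 180° − θ = 14.1571°

center=(-14.9229,17.1251) T_A=(-22.8211,12.0923) T_B=(-23.8122,14.1769) sweep=14.1571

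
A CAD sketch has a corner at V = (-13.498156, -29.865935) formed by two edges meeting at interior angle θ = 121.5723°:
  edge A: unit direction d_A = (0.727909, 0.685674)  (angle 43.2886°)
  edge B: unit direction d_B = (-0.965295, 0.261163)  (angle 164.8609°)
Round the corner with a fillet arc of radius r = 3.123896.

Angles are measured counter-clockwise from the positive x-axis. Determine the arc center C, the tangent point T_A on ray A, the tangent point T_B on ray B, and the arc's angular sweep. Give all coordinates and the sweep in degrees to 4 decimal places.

bisector direction at 104.0748° = (-0.243188,0.969979)
center distance |VC| = r/sin(θ/2) = 3.123896/sin(60.7861°) = 3.579149
C = V + |VC|·bis = (-14.3686,-26.3942)
T_A = V + ((C−V)·d_A)·d_A = V + 1.7469·d_A = (-12.2266,-28.6681)
T_B = V + ((C−V)·d_B)·d_B = V + 1.7469·d_B = (-15.1844,-29.4097)
sweep = 180° − θ = 58.4277°

center=(-14.3686,-26.3942) T_A=(-12.2266,-28.6681) T_B=(-15.1844,-29.4097) sweep=58.4277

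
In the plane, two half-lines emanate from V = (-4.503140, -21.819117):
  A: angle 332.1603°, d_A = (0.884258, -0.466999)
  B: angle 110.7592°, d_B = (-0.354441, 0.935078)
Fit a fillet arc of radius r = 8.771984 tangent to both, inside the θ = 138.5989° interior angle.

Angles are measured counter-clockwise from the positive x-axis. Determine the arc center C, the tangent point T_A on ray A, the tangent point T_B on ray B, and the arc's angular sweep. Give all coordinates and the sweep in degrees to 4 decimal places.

bisector direction at 41.4597° = (0.749421,0.662094)
center distance |VC| = r/sin(θ/2) = 8.771984/sin(69.2994°) = 9.377382
C = V + |VC|·bis = (2.5245,-15.6104)
T_A = V + ((C−V)·d_A)·d_A = V + 3.3148·d_A = (-1.5720,-23.3671)
T_B = V + ((C−V)·d_B)·d_B = V + 3.3148·d_B = (-5.6780,-18.7196)
sweep = 180° − θ = 41.4011°

center=(2.5245,-15.6104) T_A=(-1.5720,-23.3671) T_B=(-5.6780,-18.7196) sweep=41.4011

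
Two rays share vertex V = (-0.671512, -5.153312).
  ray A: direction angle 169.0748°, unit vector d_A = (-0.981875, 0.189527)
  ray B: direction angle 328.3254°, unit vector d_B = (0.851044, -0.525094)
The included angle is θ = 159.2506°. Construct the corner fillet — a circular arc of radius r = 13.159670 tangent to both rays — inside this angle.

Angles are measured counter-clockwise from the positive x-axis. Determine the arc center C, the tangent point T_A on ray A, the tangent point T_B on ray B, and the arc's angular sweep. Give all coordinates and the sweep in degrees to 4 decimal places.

center=(-5.5312,-17.6179) T_A=(-3.0371,-4.6967) T_B=(1.3789,-6.4184) sweep=20.7494

bisector direction at 248.7001° = (-0.363250,-0.931692)
center distance |VC| = r/sin(θ/2) = 13.159670/sin(79.6253°) = 13.378392
C = V + |VC|·bis = (-5.5312,-17.6179)
T_A = V + ((C−V)·d_A)·d_A = V + 2.4092·d_A = (-3.0371,-4.6967)
T_B = V + ((C−V)·d_B)·d_B = V + 2.4092·d_B = (1.3789,-6.4184)
sweep = 180° − θ = 20.7494°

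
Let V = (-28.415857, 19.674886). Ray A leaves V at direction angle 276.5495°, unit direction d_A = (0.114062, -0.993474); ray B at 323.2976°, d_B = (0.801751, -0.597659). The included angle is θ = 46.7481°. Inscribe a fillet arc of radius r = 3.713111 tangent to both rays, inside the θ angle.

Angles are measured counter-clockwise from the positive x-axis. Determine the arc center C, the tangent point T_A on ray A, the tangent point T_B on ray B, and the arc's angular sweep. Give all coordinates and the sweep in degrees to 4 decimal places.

bisector direction at 299.9236° = (0.498844,-0.866692)
center distance |VC| = r/sin(θ/2) = 3.713111/sin(23.3741°) = 9.359238
C = V + |VC|·bis = (-23.7471,11.5633)
T_A = V + ((C−V)·d_A)·d_A = V + 8.5912·d_A = (-27.4359,11.1398)
T_B = V + ((C−V)·d_B)·d_B = V + 8.5912·d_B = (-21.5279,14.5403)
sweep = 180° − θ = 133.2519°

center=(-23.7471,11.5633) T_A=(-27.4359,11.1398) T_B=(-21.5279,14.5403) sweep=133.2519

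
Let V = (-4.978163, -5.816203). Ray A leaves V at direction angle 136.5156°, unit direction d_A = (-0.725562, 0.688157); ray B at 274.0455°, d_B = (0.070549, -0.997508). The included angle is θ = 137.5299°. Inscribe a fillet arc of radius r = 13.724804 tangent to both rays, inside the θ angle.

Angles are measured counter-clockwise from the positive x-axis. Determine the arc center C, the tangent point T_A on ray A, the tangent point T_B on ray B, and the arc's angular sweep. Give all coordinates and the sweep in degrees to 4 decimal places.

bisector direction at 205.2806° = (-0.904228,-0.427051)
center distance |VC| = r/sin(θ/2) = 13.724804/sin(68.7649°) = 14.724567
C = V + |VC|·bis = (-18.2925,-12.1043)
T_A = V + ((C−V)·d_A)·d_A = V + 5.3332·d_A = (-8.8477,-2.1461)
T_B = V + ((C−V)·d_B)·d_B = V + 5.3332·d_B = (-4.6019,-11.1361)
sweep = 180° − θ = 42.4701°

center=(-18.2925,-12.1043) T_A=(-8.8477,-2.1461) T_B=(-4.6019,-11.1361) sweep=42.4701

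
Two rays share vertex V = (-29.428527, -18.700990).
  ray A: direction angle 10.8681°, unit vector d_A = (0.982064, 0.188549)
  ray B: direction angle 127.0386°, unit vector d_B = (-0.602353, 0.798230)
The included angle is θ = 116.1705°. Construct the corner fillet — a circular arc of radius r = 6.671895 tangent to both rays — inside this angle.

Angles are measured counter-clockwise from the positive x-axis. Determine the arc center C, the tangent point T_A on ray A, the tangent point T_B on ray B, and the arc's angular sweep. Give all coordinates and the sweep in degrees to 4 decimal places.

bisector direction at 68.9534° = (0.359128,0.933288)
center distance |VC| = r/sin(θ/2) = 6.671895/sin(58.0853°) = 7.860055
C = V + |VC|·bis = (-26.6058,-11.3653)
T_A = V + ((C−V)·d_A)·d_A = V + 4.1553·d_A = (-25.3478,-17.9175)
T_B = V + ((C−V)·d_B)·d_B = V + 4.1553·d_B = (-31.9315,-15.3841)
sweep = 180° − θ = 63.8295°

center=(-26.6058,-11.3653) T_A=(-25.3478,-17.9175) T_B=(-31.9315,-15.3841) sweep=63.8295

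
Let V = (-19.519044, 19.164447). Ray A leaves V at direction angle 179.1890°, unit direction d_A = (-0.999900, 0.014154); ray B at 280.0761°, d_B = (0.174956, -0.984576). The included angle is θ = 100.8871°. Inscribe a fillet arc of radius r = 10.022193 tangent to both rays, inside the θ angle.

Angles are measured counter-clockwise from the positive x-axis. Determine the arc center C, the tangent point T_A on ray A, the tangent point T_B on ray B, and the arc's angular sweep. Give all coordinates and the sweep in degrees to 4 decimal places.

bisector direction at 229.6325° = (-0.647687,-0.761906)
center distance |VC| = r/sin(θ/2) = 10.022193/sin(50.4436°) = 12.998995
C = V + |VC|·bis = (-27.9383,9.2604)
T_A = V + ((C−V)·d_A)·d_A = V + 8.2783·d_A = (-27.7965,19.2816)
T_B = V + ((C−V)·d_B)·d_B = V + 8.2783·d_B = (-18.0707,11.0139)
sweep = 180° − θ = 79.1129°

center=(-27.9383,9.2604) T_A=(-27.7965,19.2816) T_B=(-18.0707,11.0139) sweep=79.1129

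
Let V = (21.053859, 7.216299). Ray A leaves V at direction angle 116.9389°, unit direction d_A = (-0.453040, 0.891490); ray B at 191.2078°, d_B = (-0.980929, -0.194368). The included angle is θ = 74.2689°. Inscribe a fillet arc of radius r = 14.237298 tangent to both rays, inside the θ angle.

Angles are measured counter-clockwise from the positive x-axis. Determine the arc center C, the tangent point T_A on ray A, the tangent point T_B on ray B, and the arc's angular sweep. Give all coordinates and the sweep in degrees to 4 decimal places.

bisector direction at 154.0734° = (-0.899355,0.437220)
center distance |VC| = r/sin(θ/2) = 14.237298/sin(37.1345°) = 23.583890
C = V + |VC|·bis = (-0.1564,17.5277)
T_A = V + ((C−V)·d_A)·d_A = V + 18.8016·d_A = (12.5360,23.9777)
T_B = V + ((C−V)·d_B)·d_B = V + 18.8016·d_B = (2.6109,3.5619)
sweep = 180° − θ = 105.7311°

center=(-0.1564,17.5277) T_A=(12.5360,23.9777) T_B=(2.6109,3.5619) sweep=105.7311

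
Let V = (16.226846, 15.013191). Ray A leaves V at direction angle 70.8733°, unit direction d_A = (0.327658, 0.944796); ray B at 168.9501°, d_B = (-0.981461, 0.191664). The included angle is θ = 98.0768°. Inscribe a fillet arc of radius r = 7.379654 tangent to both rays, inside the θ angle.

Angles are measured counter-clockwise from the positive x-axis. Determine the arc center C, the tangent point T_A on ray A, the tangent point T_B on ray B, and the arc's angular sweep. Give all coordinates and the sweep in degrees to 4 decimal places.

bisector direction at 119.9117° = (-0.498665,0.866795)
center distance |VC| = r/sin(θ/2) = 7.379654/sin(49.0384°) = 9.772446
C = V + |VC|·bis = (11.3537,23.4839)
T_A = V + ((C−V)·d_A)·d_A = V + 6.4064·d_A = (18.3259,21.0659)
T_B = V + ((C−V)·d_B)·d_B = V + 6.4064·d_B = (9.9393,16.2411)
sweep = 180° − θ = 81.9232°

center=(11.3537,23.4839) T_A=(18.3259,21.0659) T_B=(9.9393,16.2411) sweep=81.9232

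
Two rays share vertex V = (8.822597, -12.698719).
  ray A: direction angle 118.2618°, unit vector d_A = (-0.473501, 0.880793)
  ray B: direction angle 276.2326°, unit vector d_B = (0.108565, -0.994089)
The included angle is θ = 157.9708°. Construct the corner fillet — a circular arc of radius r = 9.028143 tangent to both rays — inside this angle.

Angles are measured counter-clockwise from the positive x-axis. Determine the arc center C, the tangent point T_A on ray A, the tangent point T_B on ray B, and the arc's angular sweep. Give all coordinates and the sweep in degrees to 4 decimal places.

center=(0.0386,-15.4258) T_A=(7.9905,-11.1509) T_B=(9.0134,-14.4456) sweep=22.0292

bisector direction at 197.2472° = (-0.955034,-0.296495)
center distance |VC| = r/sin(θ/2) = 9.028143/sin(78.9854°) = 9.197576
C = V + |VC|·bis = (0.0386,-15.4258)
T_A = V + ((C−V)·d_A)·d_A = V + 1.7573·d_A = (7.9905,-11.1509)
T_B = V + ((C−V)·d_B)·d_B = V + 1.7573·d_B = (9.0134,-14.4456)
sweep = 180° − θ = 22.0292°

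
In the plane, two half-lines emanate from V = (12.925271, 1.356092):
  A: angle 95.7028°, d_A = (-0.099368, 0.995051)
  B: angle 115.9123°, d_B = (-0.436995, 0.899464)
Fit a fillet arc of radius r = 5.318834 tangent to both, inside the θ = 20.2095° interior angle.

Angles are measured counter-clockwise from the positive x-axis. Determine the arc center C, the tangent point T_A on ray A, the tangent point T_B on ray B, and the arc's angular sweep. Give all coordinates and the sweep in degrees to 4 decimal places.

center=(4.6671,30.5253) T_A=(9.9596,31.0538) T_B=(-0.1170,28.2010) sweep=159.7905

bisector direction at 105.8076° = (-0.272407,0.962182)
center distance |VC| = r/sin(θ/2) = 5.318834/sin(10.1047°) = 30.315669
C = V + |VC|·bis = (4.6671,30.5253)
T_A = V + ((C−V)·d_A)·d_A = V + 29.8454·d_A = (9.9596,31.0538)
T_B = V + ((C−V)·d_B)·d_B = V + 29.8454·d_B = (-0.1170,28.2010)
sweep = 180° − θ = 159.7905°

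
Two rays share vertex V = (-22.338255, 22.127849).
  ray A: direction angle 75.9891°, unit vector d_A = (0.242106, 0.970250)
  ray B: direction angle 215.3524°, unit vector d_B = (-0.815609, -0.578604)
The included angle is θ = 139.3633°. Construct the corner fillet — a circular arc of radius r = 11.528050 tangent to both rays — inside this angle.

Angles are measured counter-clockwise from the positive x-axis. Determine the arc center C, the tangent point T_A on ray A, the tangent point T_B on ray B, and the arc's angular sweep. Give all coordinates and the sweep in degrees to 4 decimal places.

bisector direction at 145.6707° = (-0.825811,0.563948)
center distance |VC| = r/sin(θ/2) = 11.528050/sin(69.6817°) = 12.292944
C = V + |VC|·bis = (-32.4899,29.0604)
T_A = V + ((C−V)·d_A)·d_A = V + 4.2686·d_A = (-21.3048,26.2694)
T_B = V + ((C−V)·d_B)·d_B = V + 4.2686·d_B = (-25.8197,19.6580)
sweep = 180° − θ = 40.6367°

center=(-32.4899,29.0604) T_A=(-21.3048,26.2694) T_B=(-25.8197,19.6580) sweep=40.6367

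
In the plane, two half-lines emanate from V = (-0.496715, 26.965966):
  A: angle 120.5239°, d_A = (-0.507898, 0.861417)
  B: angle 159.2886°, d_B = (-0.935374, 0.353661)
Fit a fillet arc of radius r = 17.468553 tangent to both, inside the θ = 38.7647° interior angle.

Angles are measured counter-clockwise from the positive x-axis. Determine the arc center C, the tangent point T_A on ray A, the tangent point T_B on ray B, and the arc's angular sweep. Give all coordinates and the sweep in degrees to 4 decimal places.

bisector direction at 139.9062° = (-0.764992,0.644040)
center distance |VC| = r/sin(θ/2) = 17.468553/sin(19.3823°) = 52.636646
C = V + |VC|·bis = (-40.7633,60.8661)
T_A = V + ((C−V)·d_A)·d_A = V + 49.6535·d_A = (-25.7156,69.7383)
T_B = V + ((C−V)·d_B)·d_B = V + 49.6535·d_B = (-46.9413,44.5265)
sweep = 180° − θ = 141.2353°

center=(-40.7633,60.8661) T_A=(-25.7156,69.7383) T_B=(-46.9413,44.5265) sweep=141.2353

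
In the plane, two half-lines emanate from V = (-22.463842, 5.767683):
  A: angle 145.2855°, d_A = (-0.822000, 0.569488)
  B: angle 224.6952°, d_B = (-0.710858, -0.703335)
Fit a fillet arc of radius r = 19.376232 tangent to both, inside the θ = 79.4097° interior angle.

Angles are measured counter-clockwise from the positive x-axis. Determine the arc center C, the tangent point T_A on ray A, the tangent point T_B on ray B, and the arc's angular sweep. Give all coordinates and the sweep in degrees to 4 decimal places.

bisector direction at 184.9904° = (-0.996209,-0.086988)
center distance |VC| = r/sin(θ/2) = 19.376232/sin(39.7049°) = 30.330671
C = V + |VC|·bis = (-52.6795,3.1293)
T_A = V + ((C−V)·d_A)·d_A = V + 23.3348·d_A = (-41.6450,19.0565)
T_B = V + ((C−V)·d_B)·d_B = V + 23.3348·d_B = (-39.0516,-10.6445)
sweep = 180° − θ = 100.5903°

center=(-52.6795,3.1293) T_A=(-41.6450,19.0565) T_B=(-39.0516,-10.6445) sweep=100.5903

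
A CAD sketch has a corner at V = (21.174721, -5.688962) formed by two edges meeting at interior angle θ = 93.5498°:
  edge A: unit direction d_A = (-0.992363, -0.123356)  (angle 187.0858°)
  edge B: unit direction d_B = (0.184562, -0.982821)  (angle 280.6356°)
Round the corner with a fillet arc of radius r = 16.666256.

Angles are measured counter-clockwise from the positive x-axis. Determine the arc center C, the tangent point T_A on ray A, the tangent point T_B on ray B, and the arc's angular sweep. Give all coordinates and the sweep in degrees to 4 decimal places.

center=(7.6858,-24.1602) T_A=(5.6300,-7.6213) T_B=(24.0658,-21.0843) sweep=86.4502

bisector direction at 233.8607° = (-0.589750,-0.807586)
center distance |VC| = r/sin(θ/2) = 16.666256/sin(46.7749°) = 22.872201
C = V + |VC|·bis = (7.6858,-24.1602)
T_A = V + ((C−V)·d_A)·d_A = V + 15.6644·d_A = (5.6300,-7.6213)
T_B = V + ((C−V)·d_B)·d_B = V + 15.6644·d_B = (24.0658,-21.0843)
sweep = 180° − θ = 86.4502°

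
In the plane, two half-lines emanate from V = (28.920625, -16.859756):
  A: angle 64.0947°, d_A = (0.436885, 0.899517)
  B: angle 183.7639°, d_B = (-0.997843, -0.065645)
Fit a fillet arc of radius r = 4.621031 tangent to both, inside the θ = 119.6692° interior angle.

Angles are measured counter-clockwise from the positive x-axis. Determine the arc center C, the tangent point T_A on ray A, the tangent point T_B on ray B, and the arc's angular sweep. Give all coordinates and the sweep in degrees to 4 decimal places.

bisector direction at 123.9293° = (-0.558169,0.829727)
center distance |VC| = r/sin(θ/2) = 4.621031/sin(59.8346°) = 5.344837
C = V + |VC|·bis = (25.9373,-12.4250)
T_A = V + ((C−V)·d_A)·d_A = V + 2.6858·d_A = (30.0940,-14.4439)
T_B = V + ((C−V)·d_B)·d_B = V + 2.6858·d_B = (26.2406,-17.0361)
sweep = 180° − θ = 60.3308°

center=(25.9373,-12.4250) T_A=(30.0940,-14.4439) T_B=(26.2406,-17.0361) sweep=60.3308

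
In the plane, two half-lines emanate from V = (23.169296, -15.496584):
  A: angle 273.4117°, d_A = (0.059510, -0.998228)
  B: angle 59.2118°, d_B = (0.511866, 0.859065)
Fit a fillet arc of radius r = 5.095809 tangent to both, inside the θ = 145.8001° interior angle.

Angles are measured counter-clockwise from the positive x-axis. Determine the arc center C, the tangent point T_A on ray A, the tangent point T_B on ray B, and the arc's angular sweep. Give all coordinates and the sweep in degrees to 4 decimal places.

bisector direction at 346.3117° = (0.971598,-0.236639)
center distance |VC| = r/sin(θ/2) = 5.095809/sin(72.9000°) = 5.331497
C = V + |VC|·bis = (28.3494,-16.7582)
T_A = V + ((C−V)·d_A)·d_A = V + 1.5677·d_A = (23.2626,-17.0615)
T_B = V + ((C−V)·d_B)·d_B = V + 1.5677·d_B = (23.9717,-14.1499)
sweep = 180° − θ = 34.1999°

center=(28.3494,-16.7582) T_A=(23.2626,-17.0615) T_B=(23.9717,-14.1499) sweep=34.1999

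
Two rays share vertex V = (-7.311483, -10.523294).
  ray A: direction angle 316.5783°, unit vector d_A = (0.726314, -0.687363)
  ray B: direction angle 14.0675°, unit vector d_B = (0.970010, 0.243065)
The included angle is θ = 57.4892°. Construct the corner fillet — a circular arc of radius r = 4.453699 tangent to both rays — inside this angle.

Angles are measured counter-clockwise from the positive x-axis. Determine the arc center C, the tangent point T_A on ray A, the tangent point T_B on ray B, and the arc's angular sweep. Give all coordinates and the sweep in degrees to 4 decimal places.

center=(1.6474,-12.8698) T_A=(-1.4139,-16.1046) T_B=(0.5648,-8.5496) sweep=122.5108

bisector direction at 345.3229° = (0.967369,-0.253371)
center distance |VC| = r/sin(θ/2) = 4.453699/sin(28.7446°) = 9.261057
C = V + |VC|·bis = (1.6474,-12.8698)
T_A = V + ((C−V)·d_A)·d_A = V + 8.1198·d_A = (-1.4139,-16.1046)
T_B = V + ((C−V)·d_B)·d_B = V + 8.1198·d_B = (0.5648,-8.5496)
sweep = 180° − θ = 122.5108°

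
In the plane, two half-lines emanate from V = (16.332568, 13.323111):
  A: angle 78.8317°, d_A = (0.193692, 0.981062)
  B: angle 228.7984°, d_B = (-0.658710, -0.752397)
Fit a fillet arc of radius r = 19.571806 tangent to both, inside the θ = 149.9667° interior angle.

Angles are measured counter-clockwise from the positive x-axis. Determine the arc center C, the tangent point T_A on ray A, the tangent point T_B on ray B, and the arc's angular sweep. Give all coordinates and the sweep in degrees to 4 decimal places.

bisector direction at 153.8151° = (-0.897374,0.441270)
center distance |VC| = r/sin(θ/2) = 19.571806/sin(74.9834°) = 20.263803
C = V + |VC|·bis = (-1.8516,22.2649)
T_A = V + ((C−V)·d_A)·d_A = V + 5.2503·d_A = (17.3495,18.4740)
T_B = V + ((C−V)·d_B)·d_B = V + 5.2503·d_B = (12.8741,9.3728)
sweep = 180° − θ = 30.0333°

center=(-1.8516,22.2649) T_A=(17.3495,18.4740) T_B=(12.8741,9.3728) sweep=30.0333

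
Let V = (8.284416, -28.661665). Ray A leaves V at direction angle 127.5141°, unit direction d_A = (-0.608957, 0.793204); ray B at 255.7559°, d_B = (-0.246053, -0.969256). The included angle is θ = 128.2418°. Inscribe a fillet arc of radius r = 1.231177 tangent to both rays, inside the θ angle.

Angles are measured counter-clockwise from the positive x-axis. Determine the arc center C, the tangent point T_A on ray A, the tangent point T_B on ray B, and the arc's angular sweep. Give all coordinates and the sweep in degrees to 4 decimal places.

center=(6.9441,-28.9376) T_A=(7.9207,-28.1879) T_B=(8.1375,-29.2406) sweep=51.7582

bisector direction at 191.6350° = (-0.979452,-0.201676)
center distance |VC| = r/sin(θ/2) = 1.231177/sin(64.1209°) = 1.368405
C = V + |VC|·bis = (6.9441,-28.9376)
T_A = V + ((C−V)·d_A)·d_A = V + 0.5973·d_A = (7.9207,-28.1879)
T_B = V + ((C−V)·d_B)·d_B = V + 0.5973·d_B = (8.1375,-29.2406)
sweep = 180° − θ = 51.7582°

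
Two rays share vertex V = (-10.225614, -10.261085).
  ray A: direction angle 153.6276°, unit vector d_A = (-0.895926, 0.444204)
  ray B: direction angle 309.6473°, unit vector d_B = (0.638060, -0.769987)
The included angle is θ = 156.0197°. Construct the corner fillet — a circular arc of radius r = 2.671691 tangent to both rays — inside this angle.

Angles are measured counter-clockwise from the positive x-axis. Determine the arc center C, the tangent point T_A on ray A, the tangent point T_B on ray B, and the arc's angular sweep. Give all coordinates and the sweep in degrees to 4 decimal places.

bisector direction at 231.6374° = (-0.620635,-0.784099)
center distance |VC| = r/sin(θ/2) = 2.671691/sin(78.0099°) = 2.731278
C = V + |VC|·bis = (-11.9207,-12.4027)
T_A = V + ((C−V)·d_A)·d_A = V + 0.5674·d_A = (-10.7340,-10.0090)
T_B = V + ((C−V)·d_B)·d_B = V + 0.5674·d_B = (-9.8636,-10.6980)
sweep = 180° − θ = 23.9803°

center=(-11.9207,-12.4027) T_A=(-10.7340,-10.0090) T_B=(-9.8636,-10.6980) sweep=23.9803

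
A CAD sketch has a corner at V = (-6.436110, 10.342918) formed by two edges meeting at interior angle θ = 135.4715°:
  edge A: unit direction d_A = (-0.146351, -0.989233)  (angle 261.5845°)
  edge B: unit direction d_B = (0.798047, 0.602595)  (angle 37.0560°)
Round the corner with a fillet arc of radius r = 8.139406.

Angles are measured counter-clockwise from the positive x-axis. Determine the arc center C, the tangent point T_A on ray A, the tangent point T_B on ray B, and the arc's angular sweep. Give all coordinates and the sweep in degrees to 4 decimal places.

center=(1.1280,5.8553) T_A=(-6.9238,7.0465) T_B=(-3.7768,12.3509) sweep=44.5285

bisector direction at 329.3202° = (0.860033,-0.510239)
center distance |VC| = r/sin(θ/2) = 8.139406/sin(67.7357°) = 8.795114
C = V + |VC|·bis = (1.1280,5.8553)
T_A = V + ((C−V)·d_A)·d_A = V + 3.3323·d_A = (-6.9238,7.0465)
T_B = V + ((C−V)·d_B)·d_B = V + 3.3323·d_B = (-3.7768,12.3509)
sweep = 180° − θ = 44.5285°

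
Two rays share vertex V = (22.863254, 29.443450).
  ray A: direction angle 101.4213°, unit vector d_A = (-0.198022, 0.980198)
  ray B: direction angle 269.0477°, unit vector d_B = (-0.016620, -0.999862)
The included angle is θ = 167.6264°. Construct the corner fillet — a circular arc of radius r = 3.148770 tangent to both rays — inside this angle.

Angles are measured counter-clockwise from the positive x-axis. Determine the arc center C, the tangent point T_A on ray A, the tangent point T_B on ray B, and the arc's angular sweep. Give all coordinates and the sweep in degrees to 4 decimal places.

bisector direction at 185.2345° = (-0.995830,-0.091232)
center distance |VC| = r/sin(θ/2) = 3.148770/sin(83.8132°) = 3.167216
C = V + |VC|·bis = (19.7092,29.1545)
T_A = V + ((C−V)·d_A)·d_A = V + 0.3413·d_A = (22.7957,29.7780)
T_B = V + ((C−V)·d_B)·d_B = V + 0.3413·d_B = (22.8576,29.1022)
sweep = 180° − θ = 12.3736°

center=(19.7092,29.1545) T_A=(22.7957,29.7780) T_B=(22.8576,29.1022) sweep=12.3736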